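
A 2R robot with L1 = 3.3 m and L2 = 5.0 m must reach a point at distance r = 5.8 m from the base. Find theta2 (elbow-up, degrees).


cos(theta2) = (r^2 - L1^2 - L2^2) / (2*L1*L2)
cos(theta2) = (33.64 - 10.89 - 25.0) / 33.0
cos(theta2) = -0.068182
theta2 = 93.9096 degrees


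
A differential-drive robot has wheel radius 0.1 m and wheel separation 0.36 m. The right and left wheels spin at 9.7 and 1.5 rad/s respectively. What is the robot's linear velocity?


vR = r*wR = 0.1*9.7 = 0.97 m/s
vL = r*wL = 0.1*1.5 = 0.15 m/s
v = (vR+vL)/2 = 0.56 m/s
omega = (vR-vL)/L = 2.2778 rad/s
linear velocity = 0.56 m/s


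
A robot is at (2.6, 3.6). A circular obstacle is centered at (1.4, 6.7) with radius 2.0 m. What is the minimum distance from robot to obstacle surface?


center_dist = sqrt((2.6-1.4)^2 + (3.6-6.7)^2)
= sqrt(1.44 + 9.61)
= 3.3242
min_dist = center_dist - radius = 3.3242 - 2.0 = 1.3242 m


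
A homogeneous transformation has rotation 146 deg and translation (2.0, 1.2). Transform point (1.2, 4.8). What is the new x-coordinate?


x' = cos(theta)*px - sin(theta)*py + tx
= -0.829*1.2 - 0.5592*4.8 + 2.0
= -1.679


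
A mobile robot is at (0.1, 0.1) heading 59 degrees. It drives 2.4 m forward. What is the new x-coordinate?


x_new = x0 + d*cos(theta)
= 0.1 + 2.4*cos(59)
= 0.1 + 1.2361
= 1.3361


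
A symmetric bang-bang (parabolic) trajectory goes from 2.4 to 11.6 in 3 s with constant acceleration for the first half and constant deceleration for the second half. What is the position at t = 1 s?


Symmetric rest-to-rest: each phase covers (pf-p0)/2 in time T/2. 0.5*a*(T/2)^2 = (pf-p0)/2 => a = 4*(pf-p0)/T^2
a = 4*(11.6-2.4)/3^2 = 4.0889
t = 1 is in the acceleration phase (t <= T/2).
p = p0 + 0.5*a*t^2 = 2.4 + 0.5*4.0889*1^2
= 4.4444


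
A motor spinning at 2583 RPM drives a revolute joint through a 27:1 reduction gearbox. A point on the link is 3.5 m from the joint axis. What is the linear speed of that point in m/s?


omega_motor = 2583 * 2*pi/60 = 270.4911 rad/s
omega_joint = omega_motor / 27 = 10.0182 rad/s
v = omega_joint * r = 10.0182 * 3.5
= 35.0637 m/s


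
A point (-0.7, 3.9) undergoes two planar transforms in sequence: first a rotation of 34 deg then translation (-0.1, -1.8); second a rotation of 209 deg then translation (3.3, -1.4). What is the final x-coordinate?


After transform 1:
x1 = cos(34)*-0.7 - sin(34)*3.9 + -0.1 = -2.8612
y1 = sin(34)*-0.7 + cos(34)*3.9 + -1.8 = 1.0418
After transform 2:
x2 = cos(209)*-2.8612 - sin(209)*1.0418 + 3.3
= 6.3075


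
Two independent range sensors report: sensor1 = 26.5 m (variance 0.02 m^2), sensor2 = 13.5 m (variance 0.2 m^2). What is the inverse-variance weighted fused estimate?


w1 = (1/var1) / (1/var1 + 1/var2)
   = 50.0 / (50.0 + 5.0) = 0.9091
w2 = 1 - w1 = 0.0909
fused = w1*s1 + w2*s2 = 24.0909 + 1.2273
= 25.3182 m


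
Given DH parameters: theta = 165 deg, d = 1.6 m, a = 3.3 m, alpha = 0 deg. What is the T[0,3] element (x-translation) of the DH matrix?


T[0,3] = a * cos(theta)
= 3.3 * cos(165 deg)
= 3.3 * -0.9659
= -3.1876


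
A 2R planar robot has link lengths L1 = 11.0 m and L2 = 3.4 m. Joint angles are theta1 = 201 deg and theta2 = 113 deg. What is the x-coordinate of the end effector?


Convert angles to radians: theta1 = 3.5081, theta2 = 1.9722
x = L1*cos(theta1) + L2*cos(theta1+theta2)
x = -10.2694 + 2.3618
x = -7.9075


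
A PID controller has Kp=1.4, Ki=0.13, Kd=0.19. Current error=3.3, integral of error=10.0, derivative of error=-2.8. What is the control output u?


u = Kp*e + Ki*int(e) + Kd*de/dt
= 1.4*3.3 + 0.13*10.0 + 0.19*(-2.8)
= 4.62 + 1.3 + -0.532
= 5.388


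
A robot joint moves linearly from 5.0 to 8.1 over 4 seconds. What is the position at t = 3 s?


s = t/T = 3/4 = 0.75
p(t) = p0 + (pf-p0)*s
= 5.0 + (8.1 - 5.0) * 0.75
= 7.325


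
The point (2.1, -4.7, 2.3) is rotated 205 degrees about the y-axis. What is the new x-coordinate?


Rotation about y-axis: x' = x*cos(theta) + z*sin(theta)
= 2.1 * -0.9063 + 2.3 * -0.4226
= -2.8753


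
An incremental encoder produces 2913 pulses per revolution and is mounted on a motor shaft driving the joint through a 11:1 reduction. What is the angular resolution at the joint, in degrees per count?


counts per rev = 2913
effective counts at joint = 2913 * 11 = 32043
resolution = 360 / 32043
= 0.0112 deg/count


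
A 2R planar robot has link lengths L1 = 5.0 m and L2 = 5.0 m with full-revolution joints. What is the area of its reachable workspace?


r_max = L1 + L2 = 10.0 m
r_min = |L1 - L2| = 0.0 m
Area = pi*(r_max^2 - r_min^2)
= pi*(100.0 - 0.0)
= pi * 100.0
= 314.1593 m^2


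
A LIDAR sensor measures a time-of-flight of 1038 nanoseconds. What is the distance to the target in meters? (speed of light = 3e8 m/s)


tof = 1038 ns = 1.038e-06 s
dist = c * tof / 2
= 3e8 * 1.038e-06 / 2
= 155.7 m


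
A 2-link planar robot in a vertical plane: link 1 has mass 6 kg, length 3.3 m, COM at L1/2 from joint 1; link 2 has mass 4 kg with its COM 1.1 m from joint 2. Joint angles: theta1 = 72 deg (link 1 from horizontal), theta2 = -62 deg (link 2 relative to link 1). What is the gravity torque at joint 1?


Horizontal distance from joint 1 to link-1 COM:
  x_c1 = (L1/2)*cos(t1) = 1.65 * 0.309 = 0.5099 m
Horizontal distance from joint 1 to link-2 COM:
  x_c2 = L1*cos(t1) + Lc2*cos(t1+t2)
       = 3.3*0.309 + 1.1*0.9848 = 2.103 m
tau1 = m1*g*x_c1 + m2*g*x_c2
     = 6*9.81*0.5099 + 4*9.81*2.103
     = 30.0114 + 82.5235
     = 112.5349 Nm


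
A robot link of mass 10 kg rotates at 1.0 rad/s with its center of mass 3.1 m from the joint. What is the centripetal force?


F = m * omega^2 * r
= 10 * 1.0^2 * 3.1
= 10 * 1.0 * 3.1
= 31.0 N


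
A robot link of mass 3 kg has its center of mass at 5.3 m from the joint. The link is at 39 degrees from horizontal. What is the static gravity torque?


tau = m*g*L*cos(angle)
= 3 * 9.81 * 5.3 * cos(39 deg)
= 3 * 9.81 * 5.3 * 0.7771
= 121.2184 Nm


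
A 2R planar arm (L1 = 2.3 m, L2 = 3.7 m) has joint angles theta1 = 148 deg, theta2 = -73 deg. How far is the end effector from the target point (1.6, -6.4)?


End effector via forward kinematics:
x = L1*cos(t1) + L2*cos(t1+t2) = -0.9929
y = L1*sin(t1) + L2*sin(t1+t2) = 4.7927
Distance to target:
d = sqrt((1.6 - -0.9929)^2 + (-6.4 - 4.7927)^2)
= sqrt(6.723 + 125.2774)
= 11.4891 m


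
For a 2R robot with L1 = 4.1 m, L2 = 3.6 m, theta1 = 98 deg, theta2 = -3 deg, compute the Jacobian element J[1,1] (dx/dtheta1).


J[1,1] = -L1*sin(t1) - L2*sin(t1+t2)
= -4.1*sin(98) - 3.6*sin(95)
= -7.6464


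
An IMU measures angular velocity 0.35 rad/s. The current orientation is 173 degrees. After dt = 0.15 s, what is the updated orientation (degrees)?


delta_theta = w * dt = 0.35 * 0.15 = 0.0525 rad
= 3.008 deg
theta_new = 173 + 3.008 = 176.008 deg


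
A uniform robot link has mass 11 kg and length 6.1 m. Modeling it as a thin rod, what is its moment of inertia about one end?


I = (1/3) * m * L^2
= (1/3) * 11 * 6.1^2
= 0.333333 * 11 * 37.21
= 136.4367 kg*m^2


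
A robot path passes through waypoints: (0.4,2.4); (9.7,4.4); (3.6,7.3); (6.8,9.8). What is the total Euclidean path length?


Segment lengths:
  seg1 = sqrt((9.3)^2 + (2.0)^2) = 9.5126
  seg2 = sqrt((-6.1)^2 + (2.9)^2) = 6.7543
  seg3 = sqrt((3.2)^2 + (2.5)^2) = 4.0608
Total = 20.3277


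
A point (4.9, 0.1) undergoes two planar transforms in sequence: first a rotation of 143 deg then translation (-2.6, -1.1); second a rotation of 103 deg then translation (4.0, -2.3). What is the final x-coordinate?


After transform 1:
x1 = cos(143)*4.9 - sin(143)*0.1 + -2.6 = -6.5735
y1 = sin(143)*4.9 + cos(143)*0.1 + -1.1 = 1.769
After transform 2:
x2 = cos(103)*-6.5735 - sin(103)*1.769 + 4.0
= 3.755


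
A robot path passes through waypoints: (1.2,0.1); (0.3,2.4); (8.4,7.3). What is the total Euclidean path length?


Segment lengths:
  seg1 = sqrt((-0.9)^2 + (2.3)^2) = 2.4698
  seg2 = sqrt((8.1)^2 + (4.9)^2) = 9.4668
Total = 11.9366


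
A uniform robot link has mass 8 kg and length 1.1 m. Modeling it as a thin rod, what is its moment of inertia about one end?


I = (1/3) * m * L^2
= (1/3) * 8 * 1.1^2
= 0.333333 * 8 * 1.21
= 3.2267 kg*m^2


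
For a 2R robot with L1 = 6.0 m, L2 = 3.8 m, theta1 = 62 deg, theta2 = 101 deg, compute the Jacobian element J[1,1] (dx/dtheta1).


J[1,1] = -L1*sin(t1) - L2*sin(t1+t2)
= -6.0*sin(62) - 3.8*sin(163)
= -6.4087


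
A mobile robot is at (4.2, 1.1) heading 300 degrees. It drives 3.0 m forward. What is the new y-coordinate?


y_new = y0 + d*sin(theta)
= 1.1 + 3.0*sin(300)
= 1.1 + -2.5981
= -1.4981


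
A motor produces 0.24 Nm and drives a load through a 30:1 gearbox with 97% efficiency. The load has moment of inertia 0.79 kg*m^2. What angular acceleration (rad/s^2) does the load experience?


tau_out = tau_motor * N * eta
= 0.24 * 30 * 0.97 = 6.984 Nm
alpha = tau_out / I = 6.984 / 0.79
= 8.8405 rad/s^2


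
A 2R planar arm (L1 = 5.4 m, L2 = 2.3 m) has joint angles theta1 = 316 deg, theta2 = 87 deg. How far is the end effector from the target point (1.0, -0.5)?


End effector via forward kinematics:
x = L1*cos(t1) + L2*cos(t1+t2) = 5.5665
y = L1*sin(t1) + L2*sin(t1+t2) = -2.1826
Distance to target:
d = sqrt((1.0 - 5.5665)^2 + (-0.5 - -2.1826)^2)
= sqrt(20.8534 + 2.831)
= 4.8667 m


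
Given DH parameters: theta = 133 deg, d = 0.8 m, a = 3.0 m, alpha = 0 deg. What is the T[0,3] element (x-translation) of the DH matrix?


T[0,3] = a * cos(theta)
= 3.0 * cos(133 deg)
= 3.0 * -0.682
= -2.046


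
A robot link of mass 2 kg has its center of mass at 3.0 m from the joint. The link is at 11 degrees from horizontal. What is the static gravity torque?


tau = m*g*L*cos(angle)
= 2 * 9.81 * 3.0 * cos(11 deg)
= 2 * 9.81 * 3.0 * 0.9816
= 57.7786 Nm


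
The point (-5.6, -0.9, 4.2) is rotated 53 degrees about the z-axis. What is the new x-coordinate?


Rotation about z-axis: x' = x*cos(theta) - y*sin(theta)
= -5.6 * 0.6018 - -0.9 * 0.7986
= -2.6514


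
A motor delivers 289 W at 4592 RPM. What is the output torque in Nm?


omega = 4592 * 2*pi/60 = 480.8731 rad/s
tau = P / omega = 289 / 480.8731
= 0.601 Nm


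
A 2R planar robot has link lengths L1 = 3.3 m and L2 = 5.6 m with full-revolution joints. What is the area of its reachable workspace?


r_max = L1 + L2 = 8.9 m
r_min = |L1 - L2| = 2.3 m
Area = pi*(r_max^2 - r_min^2)
= pi*(79.21 - 5.29)
= pi * 73.92
= 232.2265 m^2


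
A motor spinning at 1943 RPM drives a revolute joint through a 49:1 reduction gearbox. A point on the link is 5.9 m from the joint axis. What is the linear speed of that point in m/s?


omega_motor = 1943 * 2*pi/60 = 203.4705 rad/s
omega_joint = omega_motor / 49 = 4.1525 rad/s
v = omega_joint * r = 4.1525 * 5.9
= 24.4995 m/s


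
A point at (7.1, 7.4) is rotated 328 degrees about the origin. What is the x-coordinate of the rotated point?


x' = x*cos(theta) - y*sin(theta)
cos(328 deg) = 0.848, sin(328 deg) = -0.5299
x' = 7.1 * 0.848 - 7.4 * -0.5299
= 6.0211 - -3.9214
= 9.9425


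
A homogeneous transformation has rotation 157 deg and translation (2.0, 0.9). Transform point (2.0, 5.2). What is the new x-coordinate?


x' = cos(theta)*px - sin(theta)*py + tx
= -0.9205*2.0 - 0.3907*5.2 + 2.0
= -1.8728


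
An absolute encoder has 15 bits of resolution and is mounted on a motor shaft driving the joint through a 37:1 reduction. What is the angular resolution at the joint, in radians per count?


counts = 2^15 = 32768
effective counts at joint = 32768 * 37 = 1212416
resolution = 2*pi / 1212416
= 5.1824e-06 rad/count


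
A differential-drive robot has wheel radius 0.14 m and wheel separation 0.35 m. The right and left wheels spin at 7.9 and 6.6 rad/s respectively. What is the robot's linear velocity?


vR = r*wR = 0.14*7.9 = 1.106 m/s
vL = r*wL = 0.14*6.6 = 0.924 m/s
v = (vR+vL)/2 = 1.015 m/s
omega = (vR-vL)/L = 0.52 rad/s
linear velocity = 1.015 m/s


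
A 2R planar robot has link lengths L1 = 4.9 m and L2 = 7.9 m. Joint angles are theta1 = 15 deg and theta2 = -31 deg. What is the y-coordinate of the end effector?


Convert angles to radians: theta1 = 0.2618, theta2 = -0.5411
y = L1*sin(theta1) + L2*sin(theta1+theta2)
y = 1.2682 + -2.1775
y = -0.9093


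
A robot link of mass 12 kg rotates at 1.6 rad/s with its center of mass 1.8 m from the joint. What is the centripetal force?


F = m * omega^2 * r
= 12 * 1.6^2 * 1.8
= 12 * 2.56 * 1.8
= 55.296 N


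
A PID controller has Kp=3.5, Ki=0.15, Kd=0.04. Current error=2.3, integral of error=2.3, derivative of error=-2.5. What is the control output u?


u = Kp*e + Ki*int(e) + Kd*de/dt
= 3.5*2.3 + 0.15*2.3 + 0.04*(-2.5)
= 8.05 + 0.345 + -0.1
= 8.295


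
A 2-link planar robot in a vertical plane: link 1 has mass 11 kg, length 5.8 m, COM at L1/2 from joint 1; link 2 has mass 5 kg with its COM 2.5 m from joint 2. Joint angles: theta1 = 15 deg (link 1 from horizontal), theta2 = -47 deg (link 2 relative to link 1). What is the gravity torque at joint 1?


Horizontal distance from joint 1 to link-1 COM:
  x_c1 = (L1/2)*cos(t1) = 2.9 * 0.9659 = 2.8012 m
Horizontal distance from joint 1 to link-2 COM:
  x_c2 = L1*cos(t1) + Lc2*cos(t1+t2)
       = 5.8*0.9659 + 2.5*0.848 = 7.7225 m
tau1 = m1*g*x_c1 + m2*g*x_c2
     = 11*9.81*2.8012 + 5*9.81*7.7225
     = 302.2759 + 378.7881
     = 681.064 Nm


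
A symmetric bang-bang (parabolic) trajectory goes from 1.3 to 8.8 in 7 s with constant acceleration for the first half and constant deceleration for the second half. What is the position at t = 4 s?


Symmetric rest-to-rest: each phase covers (pf-p0)/2 in time T/2. 0.5*a*(T/2)^2 = (pf-p0)/2 => a = 4*(pf-p0)/T^2
a = 4*(8.8-1.3)/7^2 = 0.6122
t = 4 is in the deceleration phase (t > T/2).
p = pf - 0.5*a*(T-t)^2 = 8.8 - 0.5*0.6122*3^2
= 6.0449


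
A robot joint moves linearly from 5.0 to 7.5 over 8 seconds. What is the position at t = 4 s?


s = t/T = 4/8 = 0.5
p(t) = p0 + (pf-p0)*s
= 5.0 + (7.5 - 5.0) * 0.5
= 6.25


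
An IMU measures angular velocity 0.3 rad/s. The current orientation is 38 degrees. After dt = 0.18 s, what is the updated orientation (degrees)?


delta_theta = w * dt = 0.3 * 0.18 = 0.054 rad
= 3.094 deg
theta_new = 38 + 3.094 = 41.094 deg


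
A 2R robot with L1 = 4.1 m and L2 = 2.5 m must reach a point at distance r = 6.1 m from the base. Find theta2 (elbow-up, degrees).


cos(theta2) = (r^2 - L1^2 - L2^2) / (2*L1*L2)
cos(theta2) = (37.21 - 16.81 - 6.25) / 20.5
cos(theta2) = 0.690244
theta2 = 46.3506 degrees


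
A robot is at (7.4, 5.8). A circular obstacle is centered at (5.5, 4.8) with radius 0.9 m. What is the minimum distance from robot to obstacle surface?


center_dist = sqrt((7.4-5.5)^2 + (5.8-4.8)^2)
= sqrt(3.61 + 1.0)
= 2.1471
min_dist = center_dist - radius = 2.1471 - 0.9 = 1.2471 m


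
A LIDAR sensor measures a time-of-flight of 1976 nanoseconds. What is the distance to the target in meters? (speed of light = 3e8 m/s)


tof = 1976 ns = 1.976e-06 s
dist = c * tof / 2
= 3e8 * 1.976e-06 / 2
= 296.4 m


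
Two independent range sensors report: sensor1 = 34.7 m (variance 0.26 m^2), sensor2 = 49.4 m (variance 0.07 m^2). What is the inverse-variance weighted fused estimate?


w1 = (1/var1) / (1/var1 + 1/var2)
   = 3.8462 / (3.8462 + 14.2857) = 0.2121
w2 = 1 - w1 = 0.7879
fused = w1*s1 + w2*s2 = 7.3606 + 38.9212
= 46.2818 m


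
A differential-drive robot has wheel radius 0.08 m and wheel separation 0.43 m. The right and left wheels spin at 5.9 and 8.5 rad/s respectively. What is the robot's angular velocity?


vR = r*wR = 0.08*5.9 = 0.472 m/s
vL = r*wL = 0.08*8.5 = 0.68 m/s
v = (vR+vL)/2 = 0.576 m/s
omega = (vR-vL)/L = -0.4837 rad/s
angular velocity = -0.4837 rad/s


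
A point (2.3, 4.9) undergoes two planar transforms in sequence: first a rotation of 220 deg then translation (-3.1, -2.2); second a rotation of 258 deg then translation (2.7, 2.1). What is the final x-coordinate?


After transform 1:
x1 = cos(220)*2.3 - sin(220)*4.9 + -3.1 = -1.7122
y1 = sin(220)*2.3 + cos(220)*4.9 + -2.2 = -7.432
After transform 2:
x2 = cos(258)*-1.7122 - sin(258)*-7.432 + 2.7
= -4.2136


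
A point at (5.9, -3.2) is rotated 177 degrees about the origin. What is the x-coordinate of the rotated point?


x' = x*cos(theta) - y*sin(theta)
cos(177 deg) = -0.9986, sin(177 deg) = 0.0523
x' = 5.9 * -0.9986 - -3.2 * 0.0523
= -5.8919 - -0.1675
= -5.7244


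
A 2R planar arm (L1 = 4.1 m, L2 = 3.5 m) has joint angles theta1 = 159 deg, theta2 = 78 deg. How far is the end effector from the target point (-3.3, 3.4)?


End effector via forward kinematics:
x = L1*cos(t1) + L2*cos(t1+t2) = -5.7339
y = L1*sin(t1) + L2*sin(t1+t2) = -1.466
Distance to target:
d = sqrt((-3.3 - -5.7339)^2 + (3.4 - -1.466)^2)
= sqrt(5.9239 + 23.6783)
= 5.4408 m


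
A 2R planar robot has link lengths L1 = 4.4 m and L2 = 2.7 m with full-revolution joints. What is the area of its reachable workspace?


r_max = L1 + L2 = 7.1 m
r_min = |L1 - L2| = 1.7 m
Area = pi*(r_max^2 - r_min^2)
= pi*(50.41 - 2.89)
= pi * 47.52
= 149.2885 m^2


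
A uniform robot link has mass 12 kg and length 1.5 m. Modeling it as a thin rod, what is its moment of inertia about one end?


I = (1/3) * m * L^2
= (1/3) * 12 * 1.5^2
= 0.333333 * 12 * 2.25
= 9.0 kg*m^2


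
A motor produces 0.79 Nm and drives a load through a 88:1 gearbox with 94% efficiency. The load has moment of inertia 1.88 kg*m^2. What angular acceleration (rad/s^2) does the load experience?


tau_out = tau_motor * N * eta
= 0.79 * 88 * 0.94 = 65.3488 Nm
alpha = tau_out / I = 65.3488 / 1.88
= 34.76 rad/s^2


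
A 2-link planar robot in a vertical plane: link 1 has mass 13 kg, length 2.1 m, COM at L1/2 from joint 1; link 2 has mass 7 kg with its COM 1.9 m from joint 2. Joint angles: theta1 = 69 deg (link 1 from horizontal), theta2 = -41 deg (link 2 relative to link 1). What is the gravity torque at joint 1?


Horizontal distance from joint 1 to link-1 COM:
  x_c1 = (L1/2)*cos(t1) = 1.05 * 0.3584 = 0.3763 m
Horizontal distance from joint 1 to link-2 COM:
  x_c2 = L1*cos(t1) + Lc2*cos(t1+t2)
       = 2.1*0.3584 + 1.9*0.8829 = 2.4302 m
tau1 = m1*g*x_c1 + m2*g*x_c2
     = 13*9.81*0.3763 + 7*9.81*2.4302
     = 47.9878 + 166.88
     = 214.8678 Nm


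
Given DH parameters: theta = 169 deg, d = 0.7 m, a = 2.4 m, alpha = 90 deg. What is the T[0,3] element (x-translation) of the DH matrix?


T[0,3] = a * cos(theta)
= 2.4 * cos(169 deg)
= 2.4 * -0.9816
= -2.3559


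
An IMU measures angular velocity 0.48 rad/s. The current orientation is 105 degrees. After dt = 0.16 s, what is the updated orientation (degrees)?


delta_theta = w * dt = 0.48 * 0.16 = 0.0768 rad
= 4.4003 deg
theta_new = 105 + 4.4003 = 109.4003 deg


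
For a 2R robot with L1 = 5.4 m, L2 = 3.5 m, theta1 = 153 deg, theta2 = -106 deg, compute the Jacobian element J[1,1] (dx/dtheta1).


J[1,1] = -L1*sin(t1) - L2*sin(t1+t2)
= -5.4*sin(153) - 3.5*sin(47)
= -5.0113


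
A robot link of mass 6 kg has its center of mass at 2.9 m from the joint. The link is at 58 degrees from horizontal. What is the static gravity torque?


tau = m*g*L*cos(angle)
= 6 * 9.81 * 2.9 * cos(58 deg)
= 6 * 9.81 * 2.9 * 0.5299
= 90.454 Nm


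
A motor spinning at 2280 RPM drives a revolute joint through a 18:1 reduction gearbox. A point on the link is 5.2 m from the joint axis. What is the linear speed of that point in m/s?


omega_motor = 2280 * 2*pi/60 = 238.761 rad/s
omega_joint = omega_motor / 18 = 13.2645 rad/s
v = omega_joint * r = 13.2645 * 5.2
= 68.9754 m/s


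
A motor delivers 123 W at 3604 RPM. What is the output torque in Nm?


omega = 3604 * 2*pi/60 = 377.41 rad/s
tau = P / omega = 123 / 377.41
= 0.3259 Nm


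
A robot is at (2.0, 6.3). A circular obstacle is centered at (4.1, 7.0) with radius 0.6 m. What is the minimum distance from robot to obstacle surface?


center_dist = sqrt((2.0-4.1)^2 + (6.3-7.0)^2)
= sqrt(4.41 + 0.49)
= 2.2136
min_dist = center_dist - radius = 2.2136 - 0.6 = 1.6136 m


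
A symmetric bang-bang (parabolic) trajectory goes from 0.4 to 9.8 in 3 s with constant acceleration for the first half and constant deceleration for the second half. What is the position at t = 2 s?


Symmetric rest-to-rest: each phase covers (pf-p0)/2 in time T/2. 0.5*a*(T/2)^2 = (pf-p0)/2 => a = 4*(pf-p0)/T^2
a = 4*(9.8-0.4)/3^2 = 4.1778
t = 2 is in the deceleration phase (t > T/2).
p = pf - 0.5*a*(T-t)^2 = 9.8 - 0.5*4.1778*1^2
= 7.7111


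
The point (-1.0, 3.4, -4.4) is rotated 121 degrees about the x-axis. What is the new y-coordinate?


Rotation about x-axis: y' = y*cos(theta) - z*sin(theta)
= 3.4 * -0.515 - -4.4 * 0.8572
= 2.0204


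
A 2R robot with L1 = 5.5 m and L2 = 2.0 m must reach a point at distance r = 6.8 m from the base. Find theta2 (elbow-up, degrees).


cos(theta2) = (r^2 - L1^2 - L2^2) / (2*L1*L2)
cos(theta2) = (46.24 - 30.25 - 4.0) / 22.0
cos(theta2) = 0.545
theta2 = 56.9753 degrees


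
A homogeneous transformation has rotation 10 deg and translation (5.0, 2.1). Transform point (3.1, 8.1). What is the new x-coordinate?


x' = cos(theta)*px - sin(theta)*py + tx
= 0.9848*3.1 - 0.1736*8.1 + 5.0
= 6.6464


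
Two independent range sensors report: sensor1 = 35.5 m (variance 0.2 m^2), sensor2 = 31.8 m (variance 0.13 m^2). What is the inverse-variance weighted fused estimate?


w1 = (1/var1) / (1/var1 + 1/var2)
   = 5.0 / (5.0 + 7.6923) = 0.3939
w2 = 1 - w1 = 0.6061
fused = w1*s1 + w2*s2 = 13.9848 + 19.2727
= 33.2576 m


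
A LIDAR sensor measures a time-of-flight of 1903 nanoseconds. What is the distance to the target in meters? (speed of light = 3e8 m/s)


tof = 1903 ns = 1.903e-06 s
dist = c * tof / 2
= 3e8 * 1.903e-06 / 2
= 285.45 m


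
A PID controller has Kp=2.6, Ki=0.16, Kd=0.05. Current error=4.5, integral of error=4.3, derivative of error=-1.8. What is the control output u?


u = Kp*e + Ki*int(e) + Kd*de/dt
= 2.6*4.5 + 0.16*4.3 + 0.05*(-1.8)
= 11.7 + 0.688 + -0.09
= 12.298


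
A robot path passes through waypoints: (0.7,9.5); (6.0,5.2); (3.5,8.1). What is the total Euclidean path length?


Segment lengths:
  seg1 = sqrt((5.3)^2 + (-4.3)^2) = 6.825
  seg2 = sqrt((-2.5)^2 + (2.9)^2) = 3.8288
Total = 10.6538


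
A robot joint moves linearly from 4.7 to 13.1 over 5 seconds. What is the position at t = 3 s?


s = t/T = 3/5 = 0.6
p(t) = p0 + (pf-p0)*s
= 4.7 + (13.1 - 4.7) * 0.6
= 9.74


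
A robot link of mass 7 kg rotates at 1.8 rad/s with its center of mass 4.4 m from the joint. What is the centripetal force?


F = m * omega^2 * r
= 7 * 1.8^2 * 4.4
= 7 * 3.24 * 4.4
= 99.792 N


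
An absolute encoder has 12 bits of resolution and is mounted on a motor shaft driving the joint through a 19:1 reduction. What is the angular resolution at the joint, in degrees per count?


counts = 2^12 = 4096
effective counts at joint = 4096 * 19 = 77824
resolution = 360 / 77824
= 0.0046 deg/count


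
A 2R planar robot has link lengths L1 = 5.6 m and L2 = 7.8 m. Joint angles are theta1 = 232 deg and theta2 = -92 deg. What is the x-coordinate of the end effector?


Convert angles to radians: theta1 = 4.0492, theta2 = -1.6057
x = L1*cos(theta1) + L2*cos(theta1+theta2)
x = -3.4477 + -5.9751
x = -9.4229


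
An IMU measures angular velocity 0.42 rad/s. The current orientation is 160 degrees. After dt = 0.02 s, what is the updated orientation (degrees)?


delta_theta = w * dt = 0.42 * 0.02 = 0.0084 rad
= 0.4813 deg
theta_new = 160 + 0.4813 = 160.4813 deg


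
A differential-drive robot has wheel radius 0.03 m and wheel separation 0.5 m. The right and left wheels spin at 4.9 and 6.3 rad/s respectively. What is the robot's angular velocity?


vR = r*wR = 0.03*4.9 = 0.147 m/s
vL = r*wL = 0.03*6.3 = 0.189 m/s
v = (vR+vL)/2 = 0.168 m/s
omega = (vR-vL)/L = -0.084 rad/s
angular velocity = -0.084 rad/s


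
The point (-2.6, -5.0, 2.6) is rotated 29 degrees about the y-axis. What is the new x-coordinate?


Rotation about y-axis: x' = x*cos(theta) + z*sin(theta)
= -2.6 * 0.8746 + 2.6 * 0.4848
= -1.0135


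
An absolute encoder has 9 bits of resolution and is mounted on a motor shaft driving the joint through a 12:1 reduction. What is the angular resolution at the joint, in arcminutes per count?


counts = 2^9 = 512
effective counts at joint = 512 * 12 = 6144
resolution = 360*60 / 6144
= 3.5156 arcmin/count


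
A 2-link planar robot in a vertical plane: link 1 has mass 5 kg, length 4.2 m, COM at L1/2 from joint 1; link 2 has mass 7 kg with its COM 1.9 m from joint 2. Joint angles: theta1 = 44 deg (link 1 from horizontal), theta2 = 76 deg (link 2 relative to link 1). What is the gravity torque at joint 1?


Horizontal distance from joint 1 to link-1 COM:
  x_c1 = (L1/2)*cos(t1) = 2.1 * 0.7193 = 1.5106 m
Horizontal distance from joint 1 to link-2 COM:
  x_c2 = L1*cos(t1) + Lc2*cos(t1+t2)
       = 4.2*0.7193 + 1.9*-0.5 = 2.0712 m
tau1 = m1*g*x_c1 + m2*g*x_c2
     = 5*9.81*1.5106 + 7*9.81*2.0712
     = 74.0956 + 142.2312
     = 216.3268 Nm


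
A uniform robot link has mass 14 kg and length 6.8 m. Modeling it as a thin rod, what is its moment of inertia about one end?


I = (1/3) * m * L^2
= (1/3) * 14 * 6.8^2
= 0.333333 * 14 * 46.24
= 215.7867 kg*m^2


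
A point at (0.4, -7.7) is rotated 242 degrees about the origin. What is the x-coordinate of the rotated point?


x' = x*cos(theta) - y*sin(theta)
cos(242 deg) = -0.4695, sin(242 deg) = -0.8829
x' = 0.4 * -0.4695 - -7.7 * -0.8829
= -0.1878 - 6.7987
= -6.9865


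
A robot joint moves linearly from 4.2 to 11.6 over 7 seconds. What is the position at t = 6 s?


s = t/T = 6/7 = 0.8571
p(t) = p0 + (pf-p0)*s
= 4.2 + (11.6 - 4.2) * 0.8571
= 10.5429


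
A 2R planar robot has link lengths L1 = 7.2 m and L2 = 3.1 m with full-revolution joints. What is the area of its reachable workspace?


r_max = L1 + L2 = 10.3 m
r_min = |L1 - L2| = 4.1 m
Area = pi*(r_max^2 - r_min^2)
= pi*(106.09 - 16.81)
= pi * 89.28
= 280.4814 m^2


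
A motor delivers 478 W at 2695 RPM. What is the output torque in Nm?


omega = 2695 * 2*pi/60 = 282.2197 rad/s
tau = P / omega = 478 / 282.2197
= 1.6937 Nm


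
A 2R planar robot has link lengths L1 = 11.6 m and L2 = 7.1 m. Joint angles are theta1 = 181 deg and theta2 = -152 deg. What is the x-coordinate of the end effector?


Convert angles to radians: theta1 = 3.159, theta2 = -2.6529
x = L1*cos(theta1) + L2*cos(theta1+theta2)
x = -11.5982 + 6.2098
x = -5.3884


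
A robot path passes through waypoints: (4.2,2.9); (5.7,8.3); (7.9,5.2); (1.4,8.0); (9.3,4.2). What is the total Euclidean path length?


Segment lengths:
  seg1 = sqrt((1.5)^2 + (5.4)^2) = 5.6045
  seg2 = sqrt((2.2)^2 + (-3.1)^2) = 3.8013
  seg3 = sqrt((-6.5)^2 + (2.8)^2) = 7.0774
  seg4 = sqrt((7.9)^2 + (-3.8)^2) = 8.7664
Total = 25.2496


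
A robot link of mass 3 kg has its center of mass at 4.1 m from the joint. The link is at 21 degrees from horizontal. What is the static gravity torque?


tau = m*g*L*cos(angle)
= 3 * 9.81 * 4.1 * cos(21 deg)
= 3 * 9.81 * 4.1 * 0.9336
= 112.6486 Nm


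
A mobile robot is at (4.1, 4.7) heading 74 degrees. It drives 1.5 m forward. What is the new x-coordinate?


x_new = x0 + d*cos(theta)
= 4.1 + 1.5*cos(74)
= 4.1 + 0.4135
= 4.5135


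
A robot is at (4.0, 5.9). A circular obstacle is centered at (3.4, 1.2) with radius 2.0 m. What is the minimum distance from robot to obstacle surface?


center_dist = sqrt((4.0-3.4)^2 + (5.9-1.2)^2)
= sqrt(0.36 + 22.09)
= 4.7381
min_dist = center_dist - radius = 4.7381 - 2.0 = 2.7381 m


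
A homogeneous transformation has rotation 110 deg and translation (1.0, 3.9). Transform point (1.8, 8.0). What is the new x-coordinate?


x' = cos(theta)*px - sin(theta)*py + tx
= -0.342*1.8 - 0.9397*8.0 + 1.0
= -7.1332


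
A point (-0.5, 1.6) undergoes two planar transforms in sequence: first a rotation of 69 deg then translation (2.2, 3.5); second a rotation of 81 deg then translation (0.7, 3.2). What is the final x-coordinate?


After transform 1:
x1 = cos(69)*-0.5 - sin(69)*1.6 + 2.2 = 0.5271
y1 = sin(69)*-0.5 + cos(69)*1.6 + 3.5 = 3.6066
After transform 2:
x2 = cos(81)*0.5271 - sin(81)*3.6066 + 0.7
= -2.7797


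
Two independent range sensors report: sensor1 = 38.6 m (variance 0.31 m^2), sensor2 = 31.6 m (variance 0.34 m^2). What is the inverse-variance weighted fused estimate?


w1 = (1/var1) / (1/var1 + 1/var2)
   = 3.2258 / (3.2258 + 2.9412) = 0.5231
w2 = 1 - w1 = 0.4769
fused = w1*s1 + w2*s2 = 20.1908 + 15.0708
= 35.2615 m


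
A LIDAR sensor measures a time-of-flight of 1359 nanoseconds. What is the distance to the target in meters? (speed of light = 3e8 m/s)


tof = 1359 ns = 1.359e-06 s
dist = c * tof / 2
= 3e8 * 1.359e-06 / 2
= 203.85 m


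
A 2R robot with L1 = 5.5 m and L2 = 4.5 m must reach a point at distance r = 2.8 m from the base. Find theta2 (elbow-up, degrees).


cos(theta2) = (r^2 - L1^2 - L2^2) / (2*L1*L2)
cos(theta2) = (7.84 - 30.25 - 20.25) / 49.5
cos(theta2) = -0.861818
theta2 = 149.5213 degrees


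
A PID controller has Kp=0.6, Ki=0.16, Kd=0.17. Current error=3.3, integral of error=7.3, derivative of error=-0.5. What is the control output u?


u = Kp*e + Ki*int(e) + Kd*de/dt
= 0.6*3.3 + 0.16*7.3 + 0.17*(-0.5)
= 1.98 + 1.168 + -0.085
= 3.063


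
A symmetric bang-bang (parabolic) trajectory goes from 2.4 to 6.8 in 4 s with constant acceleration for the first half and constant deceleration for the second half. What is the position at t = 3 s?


Symmetric rest-to-rest: each phase covers (pf-p0)/2 in time T/2. 0.5*a*(T/2)^2 = (pf-p0)/2 => a = 4*(pf-p0)/T^2
a = 4*(6.8-2.4)/4^2 = 1.1
t = 3 is in the deceleration phase (t > T/2).
p = pf - 0.5*a*(T-t)^2 = 6.8 - 0.5*1.1*1^2
= 6.25


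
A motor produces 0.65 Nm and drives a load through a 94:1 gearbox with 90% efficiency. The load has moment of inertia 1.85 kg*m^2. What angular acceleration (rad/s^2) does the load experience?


tau_out = tau_motor * N * eta
= 0.65 * 94 * 0.9 = 54.99 Nm
alpha = tau_out / I = 54.99 / 1.85
= 29.7243 rad/s^2


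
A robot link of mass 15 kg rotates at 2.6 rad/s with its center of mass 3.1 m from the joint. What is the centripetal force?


F = m * omega^2 * r
= 15 * 2.6^2 * 3.1
= 15 * 6.76 * 3.1
= 314.34 N


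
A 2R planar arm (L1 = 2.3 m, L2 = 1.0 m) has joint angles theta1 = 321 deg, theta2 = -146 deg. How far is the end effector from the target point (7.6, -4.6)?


End effector via forward kinematics:
x = L1*cos(t1) + L2*cos(t1+t2) = 0.7912
y = L1*sin(t1) + L2*sin(t1+t2) = -1.3603
Distance to target:
d = sqrt((7.6 - 0.7912)^2 + (-4.6 - -1.3603)^2)
= sqrt(46.3592 + 10.4958)
= 7.5402 m


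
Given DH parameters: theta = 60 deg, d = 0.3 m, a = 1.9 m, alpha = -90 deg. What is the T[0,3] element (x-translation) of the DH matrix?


T[0,3] = a * cos(theta)
= 1.9 * cos(60 deg)
= 1.9 * 0.5
= 0.95


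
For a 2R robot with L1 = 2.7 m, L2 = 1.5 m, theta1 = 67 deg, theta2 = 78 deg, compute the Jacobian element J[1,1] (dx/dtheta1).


J[1,1] = -L1*sin(t1) - L2*sin(t1+t2)
= -2.7*sin(67) - 1.5*sin(145)
= -3.3457


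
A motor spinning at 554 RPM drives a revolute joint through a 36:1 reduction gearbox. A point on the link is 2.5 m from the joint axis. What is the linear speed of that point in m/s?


omega_motor = 554 * 2*pi/60 = 58.0147 rad/s
omega_joint = omega_motor / 36 = 1.6115 rad/s
v = omega_joint * r = 1.6115 * 2.5
= 4.0288 m/s


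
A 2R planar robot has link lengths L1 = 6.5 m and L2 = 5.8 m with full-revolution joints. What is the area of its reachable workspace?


r_max = L1 + L2 = 12.3 m
r_min = |L1 - L2| = 0.7 m
Area = pi*(r_max^2 - r_min^2)
= pi*(151.29 - 0.49)
= pi * 150.8
= 473.7522 m^2


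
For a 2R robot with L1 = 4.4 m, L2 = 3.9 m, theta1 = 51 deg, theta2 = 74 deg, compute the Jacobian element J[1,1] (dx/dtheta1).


J[1,1] = -L1*sin(t1) - L2*sin(t1+t2)
= -4.4*sin(51) - 3.9*sin(125)
= -6.6141


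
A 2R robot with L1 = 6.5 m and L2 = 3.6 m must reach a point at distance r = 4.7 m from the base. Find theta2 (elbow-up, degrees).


cos(theta2) = (r^2 - L1^2 - L2^2) / (2*L1*L2)
cos(theta2) = (22.09 - 42.25 - 12.96) / 46.8
cos(theta2) = -0.707692
theta2 = 135.0475 degrees


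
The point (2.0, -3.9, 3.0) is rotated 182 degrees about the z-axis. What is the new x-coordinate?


Rotation about z-axis: x' = x*cos(theta) - y*sin(theta)
= 2.0 * -0.9994 - -3.9 * -0.0349
= -2.1349


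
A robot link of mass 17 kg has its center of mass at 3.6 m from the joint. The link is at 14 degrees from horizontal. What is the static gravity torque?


tau = m*g*L*cos(angle)
= 17 * 9.81 * 3.6 * cos(14 deg)
= 17 * 9.81 * 3.6 * 0.9703
= 582.5384 Nm


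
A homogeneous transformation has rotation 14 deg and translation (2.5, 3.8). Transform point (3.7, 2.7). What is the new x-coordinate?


x' = cos(theta)*px - sin(theta)*py + tx
= 0.9703*3.7 - 0.2419*2.7 + 2.5
= 5.4369


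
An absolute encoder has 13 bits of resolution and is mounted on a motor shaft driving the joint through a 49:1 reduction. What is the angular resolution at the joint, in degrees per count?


counts = 2^13 = 8192
effective counts at joint = 8192 * 49 = 401408
resolution = 360 / 401408
= 8.9684e-04 deg/count


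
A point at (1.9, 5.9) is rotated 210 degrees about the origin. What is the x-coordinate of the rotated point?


x' = x*cos(theta) - y*sin(theta)
cos(210 deg) = -0.866, sin(210 deg) = -0.5
x' = 1.9 * -0.866 - 5.9 * -0.5
= -1.6454 - -2.95
= 1.3046


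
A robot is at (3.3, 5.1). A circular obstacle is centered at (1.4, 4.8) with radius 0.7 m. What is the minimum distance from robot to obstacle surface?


center_dist = sqrt((3.3-1.4)^2 + (5.1-4.8)^2)
= sqrt(3.61 + 0.09)
= 1.9235
min_dist = center_dist - radius = 1.9235 - 0.7 = 1.2235 m


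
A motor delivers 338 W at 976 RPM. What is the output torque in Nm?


omega = 976 * 2*pi/60 = 102.2065 rad/s
tau = P / omega = 338 / 102.2065
= 3.307 Nm


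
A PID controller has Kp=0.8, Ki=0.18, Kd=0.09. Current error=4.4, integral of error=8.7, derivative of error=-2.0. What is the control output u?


u = Kp*e + Ki*int(e) + Kd*de/dt
= 0.8*4.4 + 0.18*8.7 + 0.09*(-2.0)
= 3.52 + 1.566 + -0.18
= 4.906


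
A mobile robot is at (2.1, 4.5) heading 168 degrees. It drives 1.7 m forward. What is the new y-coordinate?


y_new = y0 + d*sin(theta)
= 4.5 + 1.7*sin(168)
= 4.5 + 0.3534
= 4.8534


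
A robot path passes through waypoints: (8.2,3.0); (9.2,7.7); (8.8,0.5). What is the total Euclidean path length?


Segment lengths:
  seg1 = sqrt((1.0)^2 + (4.7)^2) = 4.8052
  seg2 = sqrt((-0.4)^2 + (-7.2)^2) = 7.2111
Total = 12.0163


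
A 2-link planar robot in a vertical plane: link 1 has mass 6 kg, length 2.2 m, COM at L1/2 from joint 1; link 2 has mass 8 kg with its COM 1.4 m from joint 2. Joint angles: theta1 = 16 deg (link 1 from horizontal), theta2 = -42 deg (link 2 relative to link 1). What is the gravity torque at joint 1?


Horizontal distance from joint 1 to link-1 COM:
  x_c1 = (L1/2)*cos(t1) = 1.1 * 0.9613 = 1.0574 m
Horizontal distance from joint 1 to link-2 COM:
  x_c2 = L1*cos(t1) + Lc2*cos(t1+t2)
       = 2.2*0.9613 + 1.4*0.8988 = 3.3731 m
tau1 = m1*g*x_c1 + m2*g*x_c2
     = 6*9.81*1.0574 + 8*9.81*3.3731
     = 62.2378 + 264.7199
     = 326.9577 Nm


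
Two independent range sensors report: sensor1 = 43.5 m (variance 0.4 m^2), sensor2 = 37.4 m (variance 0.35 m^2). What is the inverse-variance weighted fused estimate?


w1 = (1/var1) / (1/var1 + 1/var2)
   = 2.5 / (2.5 + 2.8571) = 0.4667
w2 = 1 - w1 = 0.5333
fused = w1*s1 + w2*s2 = 20.3 + 19.9467
= 40.2467 m


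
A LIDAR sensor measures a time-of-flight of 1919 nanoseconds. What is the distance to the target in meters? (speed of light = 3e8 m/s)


tof = 1919 ns = 1.919e-06 s
dist = c * tof / 2
= 3e8 * 1.919e-06 / 2
= 287.85 m


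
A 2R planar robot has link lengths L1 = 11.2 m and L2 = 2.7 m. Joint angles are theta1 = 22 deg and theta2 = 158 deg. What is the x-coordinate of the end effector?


Convert angles to radians: theta1 = 0.384, theta2 = 2.7576
x = L1*cos(theta1) + L2*cos(theta1+theta2)
x = 10.3845 + -2.7
x = 7.6845


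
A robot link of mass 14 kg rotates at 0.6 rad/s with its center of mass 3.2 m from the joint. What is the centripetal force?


F = m * omega^2 * r
= 14 * 0.6^2 * 3.2
= 14 * 0.36 * 3.2
= 16.128 N


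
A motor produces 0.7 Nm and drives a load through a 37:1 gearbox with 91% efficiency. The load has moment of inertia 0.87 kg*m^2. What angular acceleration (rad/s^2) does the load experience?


tau_out = tau_motor * N * eta
= 0.7 * 37 * 0.91 = 23.569 Nm
alpha = tau_out / I = 23.569 / 0.87
= 27.0908 rad/s^2


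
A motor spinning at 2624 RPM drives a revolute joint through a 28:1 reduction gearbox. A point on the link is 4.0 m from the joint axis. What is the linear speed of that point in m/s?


omega_motor = 2624 * 2*pi/60 = 274.7846 rad/s
omega_joint = omega_motor / 28 = 9.8137 rad/s
v = omega_joint * r = 9.8137 * 4.0
= 39.2549 m/s


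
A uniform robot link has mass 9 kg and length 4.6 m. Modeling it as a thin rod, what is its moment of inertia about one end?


I = (1/3) * m * L^2
= (1/3) * 9 * 4.6^2
= 0.333333 * 9 * 21.16
= 63.48 kg*m^2


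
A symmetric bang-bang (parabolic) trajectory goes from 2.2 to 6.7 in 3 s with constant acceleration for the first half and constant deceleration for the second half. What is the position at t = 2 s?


Symmetric rest-to-rest: each phase covers (pf-p0)/2 in time T/2. 0.5*a*(T/2)^2 = (pf-p0)/2 => a = 4*(pf-p0)/T^2
a = 4*(6.7-2.2)/3^2 = 2.0
t = 2 is in the deceleration phase (t > T/2).
p = pf - 0.5*a*(T-t)^2 = 6.7 - 0.5*2.0*1^2
= 5.7


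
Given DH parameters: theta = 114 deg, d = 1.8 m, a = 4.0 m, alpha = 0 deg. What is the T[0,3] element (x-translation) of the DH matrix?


T[0,3] = a * cos(theta)
= 4.0 * cos(114 deg)
= 4.0 * -0.4067
= -1.6269


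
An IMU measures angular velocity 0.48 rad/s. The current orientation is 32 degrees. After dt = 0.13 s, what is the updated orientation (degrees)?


delta_theta = w * dt = 0.48 * 0.13 = 0.0624 rad
= 3.5753 deg
theta_new = 32 + 3.5753 = 35.5753 deg


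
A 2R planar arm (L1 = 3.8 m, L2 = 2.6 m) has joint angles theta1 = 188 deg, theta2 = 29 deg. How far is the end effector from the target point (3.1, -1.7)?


End effector via forward kinematics:
x = L1*cos(t1) + L2*cos(t1+t2) = -5.8395
y = L1*sin(t1) + L2*sin(t1+t2) = -2.0936
Distance to target:
d = sqrt((3.1 - -5.8395)^2 + (-1.7 - -2.0936)^2)
= sqrt(79.9141 + 0.1549)
= 8.9481 m


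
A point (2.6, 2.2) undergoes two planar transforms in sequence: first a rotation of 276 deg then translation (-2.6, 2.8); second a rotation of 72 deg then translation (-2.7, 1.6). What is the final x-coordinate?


After transform 1:
x1 = cos(276)*2.6 - sin(276)*2.2 + -2.6 = -0.1403
y1 = sin(276)*2.6 + cos(276)*2.2 + 2.8 = 0.4442
After transform 2:
x2 = cos(72)*-0.1403 - sin(72)*0.4442 + -2.7
= -3.1658


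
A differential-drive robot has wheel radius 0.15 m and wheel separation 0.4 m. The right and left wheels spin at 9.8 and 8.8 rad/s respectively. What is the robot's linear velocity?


vR = r*wR = 0.15*9.8 = 1.47 m/s
vL = r*wL = 0.15*8.8 = 1.32 m/s
v = (vR+vL)/2 = 1.395 m/s
omega = (vR-vL)/L = 0.375 rad/s
linear velocity = 1.395 m/s


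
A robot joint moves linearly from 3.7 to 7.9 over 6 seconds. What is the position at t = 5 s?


s = t/T = 5/6 = 0.8333
p(t) = p0 + (pf-p0)*s
= 3.7 + (7.9 - 3.7) * 0.8333
= 7.2


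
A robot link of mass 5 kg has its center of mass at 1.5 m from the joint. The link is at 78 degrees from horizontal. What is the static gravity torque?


tau = m*g*L*cos(angle)
= 5 * 9.81 * 1.5 * cos(78 deg)
= 5 * 9.81 * 1.5 * 0.2079
= 15.2971 Nm


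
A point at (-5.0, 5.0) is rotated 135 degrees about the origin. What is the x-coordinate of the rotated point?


x' = x*cos(theta) - y*sin(theta)
cos(135 deg) = -0.7071, sin(135 deg) = 0.7071
x' = -5.0 * -0.7071 - 5.0 * 0.7071
= 3.5355 - 3.5355
= -0.0
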